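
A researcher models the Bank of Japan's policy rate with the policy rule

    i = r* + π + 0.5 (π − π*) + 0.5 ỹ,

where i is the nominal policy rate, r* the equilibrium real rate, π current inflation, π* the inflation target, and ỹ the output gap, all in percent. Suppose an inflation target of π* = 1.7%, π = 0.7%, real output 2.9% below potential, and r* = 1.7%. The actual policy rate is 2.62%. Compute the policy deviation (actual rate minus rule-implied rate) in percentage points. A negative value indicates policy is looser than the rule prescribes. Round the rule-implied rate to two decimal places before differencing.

Output 2.9% below potential → ỹ = -2.9.
i = 1.7 + 0.7 + 0.5 × (0.7 − 1.7) + 0.5 × (-2.9)
   = 1.7 + 0.7 − 0.5 − 1.45 = 0.45
Deviation = 2.62 − 0.45 = 2.17 pp.

2.17 pp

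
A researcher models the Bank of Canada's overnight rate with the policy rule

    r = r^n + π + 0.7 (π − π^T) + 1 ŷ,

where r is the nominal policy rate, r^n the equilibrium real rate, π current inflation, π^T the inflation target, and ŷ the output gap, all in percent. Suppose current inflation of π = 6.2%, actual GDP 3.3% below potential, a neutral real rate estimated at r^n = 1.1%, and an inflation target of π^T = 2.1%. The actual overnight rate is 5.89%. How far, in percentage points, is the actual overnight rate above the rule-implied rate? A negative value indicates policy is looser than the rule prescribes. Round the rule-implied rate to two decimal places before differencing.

Output 3.3% below potential → ŷ = -3.3.
r = 1.1 + 6.2 + 0.7 × (6.2 − 2.1) + 1 × (-3.3)
   = 1.1 + 6.2 + 2.87 − 3.3 = 6.87
Deviation = 5.89 − 6.87 = -0.98 pp.

-0.98 pp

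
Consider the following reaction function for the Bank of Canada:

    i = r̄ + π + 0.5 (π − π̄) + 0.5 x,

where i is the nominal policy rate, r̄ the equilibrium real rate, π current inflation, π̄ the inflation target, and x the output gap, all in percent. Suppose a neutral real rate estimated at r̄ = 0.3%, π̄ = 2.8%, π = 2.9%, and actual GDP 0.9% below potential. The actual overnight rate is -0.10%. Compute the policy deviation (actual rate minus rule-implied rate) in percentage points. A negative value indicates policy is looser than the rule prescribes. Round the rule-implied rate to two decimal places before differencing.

Output 0.9% below potential → x = -0.9.
i = 0.3 + 2.9 + 0.5 × (2.9 − 2.8) + 0.5 × (-0.9)
   = 0.3 + 2.9 + 0.05 − 0.45 = 2.80
Deviation = -0.10 − 2.80 = -2.90 pp.

-2.90 pp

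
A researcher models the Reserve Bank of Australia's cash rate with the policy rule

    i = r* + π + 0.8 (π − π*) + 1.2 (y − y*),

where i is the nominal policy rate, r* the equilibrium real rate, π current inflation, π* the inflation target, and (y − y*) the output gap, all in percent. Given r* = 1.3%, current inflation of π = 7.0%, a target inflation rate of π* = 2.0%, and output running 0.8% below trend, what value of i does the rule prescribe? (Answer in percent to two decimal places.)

Output 0.8% below potential → (y − y*) = -0.8.
i = 1.3 + 7.0 + 0.8 × (7.0 − 2.0) + 1.2 × (-0.8)
   = 1.3 + 7 + 4 − 0.96 = 11.34

11.34%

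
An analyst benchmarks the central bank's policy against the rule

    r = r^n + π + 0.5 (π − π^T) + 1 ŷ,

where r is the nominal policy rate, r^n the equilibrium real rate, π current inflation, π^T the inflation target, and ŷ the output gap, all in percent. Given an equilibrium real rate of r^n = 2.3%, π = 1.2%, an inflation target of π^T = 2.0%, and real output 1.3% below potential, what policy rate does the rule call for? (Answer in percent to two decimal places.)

1.80%

Output 1.3% below potential → ŷ = -1.3.
r = 2.3 + 1.2 + 0.5 × (1.2 − 2.0) + 1 × (-1.3)
   = 2.3 + 1.2 − 0.4 − 1.3 = 1.80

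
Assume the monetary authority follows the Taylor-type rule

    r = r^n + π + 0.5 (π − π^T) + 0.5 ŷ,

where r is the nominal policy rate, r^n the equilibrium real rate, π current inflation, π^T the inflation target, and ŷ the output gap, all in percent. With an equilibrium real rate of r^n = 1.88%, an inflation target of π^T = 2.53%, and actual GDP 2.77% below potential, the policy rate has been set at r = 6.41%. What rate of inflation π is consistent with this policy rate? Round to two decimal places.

4.79%

Output 2.77% below potential → ŷ = -2.77.
Collecting π: r = r^n + (1 + 0.5) π − 0.5 π^T + 0.5 ŷ
1.5 π = 6.41 − 1.88 + 0.5 × 2.53 − 0.5 × (-2.77) = 7.18
π = 7.18 / 1.5 = 4.79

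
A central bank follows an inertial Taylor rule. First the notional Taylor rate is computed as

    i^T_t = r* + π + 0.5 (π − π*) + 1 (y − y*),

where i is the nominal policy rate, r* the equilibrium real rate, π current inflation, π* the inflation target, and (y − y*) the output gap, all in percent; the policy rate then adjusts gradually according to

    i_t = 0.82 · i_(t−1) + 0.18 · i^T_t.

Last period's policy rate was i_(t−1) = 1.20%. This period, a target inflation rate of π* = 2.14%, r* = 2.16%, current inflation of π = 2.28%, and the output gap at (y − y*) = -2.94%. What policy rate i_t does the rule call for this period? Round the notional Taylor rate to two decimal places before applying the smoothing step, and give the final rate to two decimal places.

1.27%

i^T_t = 2.16 + 2.28 + 0.5 × (2.28 − 2.14) + 1 × (-2.94)
   = 2.16 + 2.28 + 0.07 − 2.94 = 1.57
i_t = 0.82 × 1.20 + 0.18 × 1.57 = 0.984 + 0.2826 = 1.27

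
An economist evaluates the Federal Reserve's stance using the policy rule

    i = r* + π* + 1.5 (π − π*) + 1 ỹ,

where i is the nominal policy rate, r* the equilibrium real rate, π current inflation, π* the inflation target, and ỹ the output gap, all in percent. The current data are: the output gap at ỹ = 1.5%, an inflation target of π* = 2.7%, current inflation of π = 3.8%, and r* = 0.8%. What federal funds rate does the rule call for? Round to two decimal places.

6.65%

i = 0.8 + 2.7 + 1.5 × (3.8 − 2.7) + 1 × 1.5
   = 0.8 + 2.7 + 1.65 + 1.5 = 6.65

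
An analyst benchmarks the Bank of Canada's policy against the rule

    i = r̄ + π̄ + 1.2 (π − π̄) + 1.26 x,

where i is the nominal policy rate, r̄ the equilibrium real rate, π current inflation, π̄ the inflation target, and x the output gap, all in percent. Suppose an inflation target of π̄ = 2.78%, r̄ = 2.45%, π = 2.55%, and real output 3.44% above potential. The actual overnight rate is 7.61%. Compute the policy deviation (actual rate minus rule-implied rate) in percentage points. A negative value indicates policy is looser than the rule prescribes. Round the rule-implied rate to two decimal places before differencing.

Output 3.44% above potential → x = 3.44.
i = 2.45 + 2.78 + 1.2 × (2.55 − 2.78) + 1.26 × 3.44
   = 2.45 + 2.78 − 0.276 + 4.3344 = 9.29
Deviation = 7.61 − 9.29 = -1.68 pp.

-1.68 pp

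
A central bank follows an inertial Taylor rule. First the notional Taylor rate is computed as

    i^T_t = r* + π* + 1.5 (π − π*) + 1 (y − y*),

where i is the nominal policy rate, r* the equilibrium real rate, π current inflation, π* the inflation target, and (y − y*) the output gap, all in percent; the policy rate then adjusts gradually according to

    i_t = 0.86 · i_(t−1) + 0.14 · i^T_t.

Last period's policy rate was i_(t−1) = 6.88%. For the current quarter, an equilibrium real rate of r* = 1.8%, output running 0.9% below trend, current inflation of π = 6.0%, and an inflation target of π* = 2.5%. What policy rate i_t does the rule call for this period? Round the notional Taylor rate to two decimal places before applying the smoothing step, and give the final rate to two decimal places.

Output 0.9% below potential → (y − y*) = -0.9.
i^T_t = 1.8 + 2.5 + 1.5 × (6.0 − 2.5) + 1 × (-0.9)
   = 1.8 + 2.5 + 5.25 − 0.9 = 8.65
i_t = 0.86 × 6.88 + 0.14 × 8.65 = 5.9168 + 1.211 = 7.13

7.13%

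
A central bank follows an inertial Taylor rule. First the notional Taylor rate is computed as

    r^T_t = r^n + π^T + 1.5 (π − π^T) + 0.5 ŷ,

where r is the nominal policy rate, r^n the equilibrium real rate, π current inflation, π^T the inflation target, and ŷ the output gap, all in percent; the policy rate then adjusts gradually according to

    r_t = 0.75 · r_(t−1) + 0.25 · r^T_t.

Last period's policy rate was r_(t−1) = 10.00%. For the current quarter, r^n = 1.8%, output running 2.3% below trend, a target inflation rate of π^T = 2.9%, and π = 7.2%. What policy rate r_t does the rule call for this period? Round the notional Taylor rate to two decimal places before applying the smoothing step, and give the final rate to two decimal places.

Output 2.3% below potential → ŷ = -2.3.
r^T_t = 1.8 + 2.9 + 1.5 × (7.2 − 2.9) + 0.5 × (-2.3)
   = 1.8 + 2.9 + 6.45 − 1.15 = 10.00
r_t = 0.75 × 10.00 + 0.25 × 10.00 = 7.5 + 2.5 = 10.00

10.00%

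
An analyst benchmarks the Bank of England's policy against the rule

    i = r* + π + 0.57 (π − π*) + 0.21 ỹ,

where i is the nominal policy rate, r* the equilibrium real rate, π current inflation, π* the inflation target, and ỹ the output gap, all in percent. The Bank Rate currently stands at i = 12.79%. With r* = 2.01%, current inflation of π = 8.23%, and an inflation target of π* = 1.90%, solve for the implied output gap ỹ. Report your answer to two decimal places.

-5.04%

0.21 ỹ = 12.79 − 2.01 − 8.23 − 0.57 × (8.23 − 1.90) = -1.0581
ỹ = -1.0581 / 0.21 = -5.04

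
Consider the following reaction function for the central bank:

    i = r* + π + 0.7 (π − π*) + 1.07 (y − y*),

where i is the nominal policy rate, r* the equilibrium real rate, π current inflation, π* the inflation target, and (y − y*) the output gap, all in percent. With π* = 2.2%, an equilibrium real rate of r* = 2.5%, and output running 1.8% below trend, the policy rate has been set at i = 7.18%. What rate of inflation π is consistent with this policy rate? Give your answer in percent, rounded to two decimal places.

4.79%

Output 1.8% below potential → (y − y*) = -1.8.
Collecting π: i = r* + (1 + 0.7) π − 0.7 π* + 1.07 (y − y*)
1.7 π = 7.18 − 2.5 + 0.7 × 2.2 − 1.07 × (-1.8) = 8.146
π = 8.146 / 1.7 = 4.79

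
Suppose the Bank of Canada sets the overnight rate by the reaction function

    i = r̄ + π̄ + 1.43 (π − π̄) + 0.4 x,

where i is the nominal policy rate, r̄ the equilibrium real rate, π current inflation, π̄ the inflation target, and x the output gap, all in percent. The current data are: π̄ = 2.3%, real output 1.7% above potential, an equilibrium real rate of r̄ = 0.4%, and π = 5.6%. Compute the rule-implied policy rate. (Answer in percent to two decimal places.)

Output 1.7% above potential → x = 1.7.
i = 0.4 + 2.3 + 1.43 × (5.6 − 2.3) + 0.4 × 1.7
   = 0.4 + 2.3 + 4.719 + 0.68 = 8.10

8.10%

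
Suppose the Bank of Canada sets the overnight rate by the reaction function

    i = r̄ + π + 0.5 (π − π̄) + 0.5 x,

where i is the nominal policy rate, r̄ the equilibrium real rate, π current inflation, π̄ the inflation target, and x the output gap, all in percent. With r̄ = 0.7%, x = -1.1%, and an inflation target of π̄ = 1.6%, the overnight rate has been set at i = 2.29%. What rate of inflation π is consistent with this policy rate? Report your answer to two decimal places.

Collecting π: i = r̄ + (1 + 0.5) π − 0.5 π̄ + 0.5 x
1.5 π = 2.29 − 0.7 + 0.5 × 1.6 − 0.5 × (-1.1) = 2.94
π = 2.94 / 1.5 = 1.96

1.96%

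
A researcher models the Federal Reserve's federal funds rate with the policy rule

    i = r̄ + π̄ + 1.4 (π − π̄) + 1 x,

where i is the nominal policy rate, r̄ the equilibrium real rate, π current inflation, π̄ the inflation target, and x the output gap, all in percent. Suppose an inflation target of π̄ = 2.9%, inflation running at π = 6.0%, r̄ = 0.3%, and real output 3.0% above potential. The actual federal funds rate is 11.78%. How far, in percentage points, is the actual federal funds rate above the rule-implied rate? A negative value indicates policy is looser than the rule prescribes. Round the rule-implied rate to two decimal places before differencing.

Output 3.0% above potential → x = 3.0.
i = 0.3 + 2.9 + 1.4 × (6.0 − 2.9) + 1 × 3.0
   = 0.3 + 2.9 + 4.34 + 3 = 10.54
Deviation = 11.78 − 10.54 = 1.24 pp.

1.24 pp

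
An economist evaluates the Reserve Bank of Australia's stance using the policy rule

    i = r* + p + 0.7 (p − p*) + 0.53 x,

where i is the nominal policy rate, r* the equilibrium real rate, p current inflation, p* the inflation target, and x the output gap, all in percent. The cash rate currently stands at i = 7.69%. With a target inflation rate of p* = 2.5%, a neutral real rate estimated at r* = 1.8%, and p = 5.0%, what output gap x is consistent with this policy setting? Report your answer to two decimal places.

0.53 x = 7.69 − 1.8 − 5.0 − 0.7 × (5.0 − 2.5) = -0.86
x = -0.86 / 0.53 = -1.62

-1.62%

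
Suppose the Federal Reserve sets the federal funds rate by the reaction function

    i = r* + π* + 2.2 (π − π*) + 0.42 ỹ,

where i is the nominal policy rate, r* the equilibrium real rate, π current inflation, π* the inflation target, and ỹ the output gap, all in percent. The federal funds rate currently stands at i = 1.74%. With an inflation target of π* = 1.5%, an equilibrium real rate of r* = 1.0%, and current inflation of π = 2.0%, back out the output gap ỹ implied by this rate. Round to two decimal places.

-4.43%

0.42 ỹ = 1.74 − 1.0 − 1.5 − 2.2 × (2.0 − 1.5) = -1.86
ỹ = -1.86 / 0.42 = -4.43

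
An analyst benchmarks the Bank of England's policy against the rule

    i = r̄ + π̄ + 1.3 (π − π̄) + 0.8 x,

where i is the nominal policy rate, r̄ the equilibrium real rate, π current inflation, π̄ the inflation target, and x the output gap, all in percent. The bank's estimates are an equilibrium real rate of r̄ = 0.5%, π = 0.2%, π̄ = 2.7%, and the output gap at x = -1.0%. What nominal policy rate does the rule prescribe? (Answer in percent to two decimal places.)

i = 0.5 + 2.7 + 1.3 × (0.2 − 2.7) + 0.8 × (-1.0)
   = 0.5 + 2.7 − 3.25 − 0.8 = -0.85

-0.85%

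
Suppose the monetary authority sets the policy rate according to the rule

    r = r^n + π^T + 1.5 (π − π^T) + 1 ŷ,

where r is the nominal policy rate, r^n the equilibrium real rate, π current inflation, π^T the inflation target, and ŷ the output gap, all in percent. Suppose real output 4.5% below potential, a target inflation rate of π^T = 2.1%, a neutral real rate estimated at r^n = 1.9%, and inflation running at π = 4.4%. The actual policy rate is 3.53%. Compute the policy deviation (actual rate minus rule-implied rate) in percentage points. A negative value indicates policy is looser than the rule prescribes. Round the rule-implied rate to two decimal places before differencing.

Output 4.5% below potential → ŷ = -4.5.
r = 1.9 + 2.1 + 1.5 × (4.4 − 2.1) + 1 × (-4.5)
   = 1.9 + 2.1 + 3.45 − 4.5 = 2.95
Deviation = 3.53 − 2.95 = 0.58 pp.

0.58 pp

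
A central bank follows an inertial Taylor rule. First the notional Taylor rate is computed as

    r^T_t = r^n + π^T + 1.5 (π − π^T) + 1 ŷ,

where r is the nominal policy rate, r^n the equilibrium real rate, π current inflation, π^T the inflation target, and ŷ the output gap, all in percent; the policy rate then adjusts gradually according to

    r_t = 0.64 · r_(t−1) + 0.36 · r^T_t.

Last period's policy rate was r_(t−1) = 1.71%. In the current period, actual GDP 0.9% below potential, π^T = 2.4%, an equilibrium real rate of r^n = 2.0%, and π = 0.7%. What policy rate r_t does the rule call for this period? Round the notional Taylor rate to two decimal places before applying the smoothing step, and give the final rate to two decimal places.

1.44%

Output 0.9% below potential → ŷ = -0.9.
r^T_t = 2.0 + 2.4 + 1.5 × (0.7 − 2.4) + 1 × (-0.9)
   = 2.0 + 2.4 − 2.55 − 0.9 = 0.95
r_t = 0.64 × 1.71 + 0.36 × 0.95 = 1.0944 + 0.342 = 1.44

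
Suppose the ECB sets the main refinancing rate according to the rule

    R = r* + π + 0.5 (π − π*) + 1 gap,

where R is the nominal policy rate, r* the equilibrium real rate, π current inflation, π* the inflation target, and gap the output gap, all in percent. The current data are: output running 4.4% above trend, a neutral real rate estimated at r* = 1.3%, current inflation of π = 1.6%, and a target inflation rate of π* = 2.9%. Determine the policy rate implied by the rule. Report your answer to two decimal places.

Output 4.4% above potential → gap = 4.4.
R = 1.3 + 1.6 + 0.5 × (1.6 − 2.9) + 1 × 4.4
   = 1.3 + 1.6 − 0.65 + 4.4 = 6.65

6.65%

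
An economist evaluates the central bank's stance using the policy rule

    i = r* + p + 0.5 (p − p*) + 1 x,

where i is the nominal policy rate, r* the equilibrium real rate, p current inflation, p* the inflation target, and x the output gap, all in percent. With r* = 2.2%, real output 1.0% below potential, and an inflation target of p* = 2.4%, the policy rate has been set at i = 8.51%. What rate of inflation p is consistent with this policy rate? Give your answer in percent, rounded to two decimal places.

5.67%

Output 1.0% below potential → x = -1.0.
Collecting p: i = r* + (1 + 0.5) p − 0.5 p* + 1 x
1.5 p = 8.51 − 2.2 + 0.5 × 2.4 − 1 × (-1.0) = 8.51
p = 8.51 / 1.5 = 5.67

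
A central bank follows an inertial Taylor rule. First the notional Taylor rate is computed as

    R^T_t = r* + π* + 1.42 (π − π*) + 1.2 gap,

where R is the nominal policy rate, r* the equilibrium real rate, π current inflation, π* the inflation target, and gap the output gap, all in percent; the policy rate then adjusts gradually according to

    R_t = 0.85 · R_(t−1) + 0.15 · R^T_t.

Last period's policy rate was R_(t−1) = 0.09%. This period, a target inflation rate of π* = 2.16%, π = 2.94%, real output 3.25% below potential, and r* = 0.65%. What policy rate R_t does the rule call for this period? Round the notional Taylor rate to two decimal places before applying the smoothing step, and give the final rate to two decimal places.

0.08%

Output 3.25% below potential → gap = -3.25.
R^T_t = 0.65 + 2.16 + 1.42 × (2.94 − 2.16) + 1.2 × (-3.25)
   = 0.65 + 2.16 + 1.1076 − 3.9 = 0.02
R_t = 0.85 × 0.09 + 0.15 × 0.02 = 0.0765 + 0.003 = 0.08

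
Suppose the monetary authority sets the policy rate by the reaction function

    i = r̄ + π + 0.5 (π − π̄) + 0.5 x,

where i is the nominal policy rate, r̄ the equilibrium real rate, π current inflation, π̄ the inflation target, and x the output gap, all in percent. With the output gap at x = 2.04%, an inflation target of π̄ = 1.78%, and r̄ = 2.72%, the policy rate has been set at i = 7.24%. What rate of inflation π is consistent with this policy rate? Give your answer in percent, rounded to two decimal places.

2.93%

Collecting π: i = r̄ + (1 + 0.5) π − 0.5 π̄ + 0.5 x
1.5 π = 7.24 − 2.72 + 0.5 × 1.78 − 0.5 × 2.04 = 4.39
π = 4.39 / 1.5 = 2.93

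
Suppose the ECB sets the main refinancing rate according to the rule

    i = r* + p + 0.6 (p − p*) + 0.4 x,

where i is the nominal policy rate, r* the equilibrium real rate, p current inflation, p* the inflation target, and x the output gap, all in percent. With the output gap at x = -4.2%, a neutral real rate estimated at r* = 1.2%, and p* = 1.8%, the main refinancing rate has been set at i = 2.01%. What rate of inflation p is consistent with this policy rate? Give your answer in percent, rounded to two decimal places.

Collecting p: i = r* + (1 + 0.6) p − 0.6 p* + 0.4 x
1.6 p = 2.01 − 1.2 + 0.6 × 1.8 − 0.4 × (-4.2) = 3.57
p = 3.57 / 1.6 = 2.23

2.23%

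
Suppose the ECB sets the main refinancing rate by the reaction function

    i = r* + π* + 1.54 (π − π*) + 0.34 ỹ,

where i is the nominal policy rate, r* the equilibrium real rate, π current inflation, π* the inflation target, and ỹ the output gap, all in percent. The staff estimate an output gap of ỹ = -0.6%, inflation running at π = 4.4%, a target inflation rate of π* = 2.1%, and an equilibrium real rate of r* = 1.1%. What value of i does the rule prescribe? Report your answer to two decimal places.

6.54%

i = 1.1 + 2.1 + 1.54 × (4.4 − 2.1) + 0.34 × (-0.6)
   = 1.1 + 2.1 + 3.542 − 0.204 = 6.54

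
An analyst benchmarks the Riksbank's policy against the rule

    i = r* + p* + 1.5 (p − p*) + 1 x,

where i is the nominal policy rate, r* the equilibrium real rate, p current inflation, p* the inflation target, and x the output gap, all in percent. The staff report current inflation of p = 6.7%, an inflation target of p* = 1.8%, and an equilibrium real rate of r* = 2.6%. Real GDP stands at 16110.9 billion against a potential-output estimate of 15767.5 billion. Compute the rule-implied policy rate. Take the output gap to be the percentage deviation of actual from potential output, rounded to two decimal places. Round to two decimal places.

Output gap = 100 × (16110.9 − 15767.5) / 15767.5 = 2.18%.
i = 2.60 + 1.80 + 1.5 × (6.70 − 1.80) + 1 × 2.18
   = 2.60 + 1.8 + 7.35 + 2.18 = 13.93

13.93%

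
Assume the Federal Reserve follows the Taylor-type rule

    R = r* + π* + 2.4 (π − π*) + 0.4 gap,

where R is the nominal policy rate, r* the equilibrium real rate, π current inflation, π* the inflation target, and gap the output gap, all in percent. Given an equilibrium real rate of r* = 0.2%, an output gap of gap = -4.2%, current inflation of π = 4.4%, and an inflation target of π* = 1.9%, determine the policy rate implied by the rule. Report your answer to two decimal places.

6.42%

R = 0.2 + 1.9 + 2.4 × (4.4 − 1.9) + 0.4 × (-4.2)
   = 0.2 + 1.9 + 6 − 1.68 = 6.42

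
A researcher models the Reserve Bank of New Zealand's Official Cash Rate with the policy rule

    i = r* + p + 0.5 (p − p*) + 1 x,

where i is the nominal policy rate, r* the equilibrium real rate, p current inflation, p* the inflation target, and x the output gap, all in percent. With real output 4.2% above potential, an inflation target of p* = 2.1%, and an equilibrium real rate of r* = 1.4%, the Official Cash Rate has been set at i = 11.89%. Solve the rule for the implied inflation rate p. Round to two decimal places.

Output 4.2% above potential → x = 4.2.
Collecting p: i = r* + (1 + 0.5) p − 0.5 p* + 1 x
1.5 p = 11.89 − 1.4 + 0.5 × 2.1 − 1 × 4.2 = 7.34
p = 7.34 / 1.5 = 4.89

4.89%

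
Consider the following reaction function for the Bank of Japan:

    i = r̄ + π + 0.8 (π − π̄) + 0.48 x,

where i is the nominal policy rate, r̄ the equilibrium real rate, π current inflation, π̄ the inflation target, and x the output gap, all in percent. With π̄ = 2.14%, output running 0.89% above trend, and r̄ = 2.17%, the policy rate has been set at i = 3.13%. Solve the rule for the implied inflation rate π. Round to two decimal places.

Output 0.89% above potential → x = 0.89.
Collecting π: i = r̄ + (1 + 0.8) π − 0.8 π̄ + 0.48 x
1.8 π = 3.13 − 2.17 + 0.8 × 2.14 − 0.48 × 0.89 = 2.2448
π = 2.2448 / 1.8 = 1.25

1.25%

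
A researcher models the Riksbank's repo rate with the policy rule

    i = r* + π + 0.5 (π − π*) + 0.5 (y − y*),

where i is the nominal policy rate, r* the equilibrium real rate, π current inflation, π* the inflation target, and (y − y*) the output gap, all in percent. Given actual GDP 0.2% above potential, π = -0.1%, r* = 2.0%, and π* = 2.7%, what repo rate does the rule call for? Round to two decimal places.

Output 0.2% above potential → (y − y*) = 0.2.
i = 2.0 + (-0.1) + 0.5 × (-0.1 − 2.7) + 0.5 × 0.2
   = 2.0 − 0.1 − 1.4 + 0.1 = 0.60

0.60%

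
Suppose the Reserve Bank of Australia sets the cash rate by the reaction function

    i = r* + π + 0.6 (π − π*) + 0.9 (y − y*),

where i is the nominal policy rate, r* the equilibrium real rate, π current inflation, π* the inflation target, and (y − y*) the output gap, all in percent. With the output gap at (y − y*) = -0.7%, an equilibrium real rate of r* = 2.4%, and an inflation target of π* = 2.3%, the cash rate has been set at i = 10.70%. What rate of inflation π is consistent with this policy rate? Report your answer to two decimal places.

Collecting π: i = r* + (1 + 0.6) π − 0.6 π* + 0.9 (y − y*)
1.6 π = 10.70 − 2.4 + 0.6 × 2.3 − 0.9 × (-0.7) = 10.31
π = 10.31 / 1.6 = 6.44

6.44%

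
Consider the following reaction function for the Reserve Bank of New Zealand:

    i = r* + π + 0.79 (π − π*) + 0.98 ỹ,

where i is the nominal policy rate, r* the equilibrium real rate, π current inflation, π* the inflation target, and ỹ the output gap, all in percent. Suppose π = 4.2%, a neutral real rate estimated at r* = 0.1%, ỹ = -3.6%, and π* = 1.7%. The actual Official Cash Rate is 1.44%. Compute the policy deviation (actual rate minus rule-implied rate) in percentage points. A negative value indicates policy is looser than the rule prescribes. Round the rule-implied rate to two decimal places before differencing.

i = 0.1 + 4.2 + 0.79 × (4.2 − 1.7) + 0.98 × (-3.6)
   = 0.1 + 4.2 + 1.975 − 3.528 = 2.75
Deviation = 1.44 − 2.75 = -1.31 pp.

-1.31 pp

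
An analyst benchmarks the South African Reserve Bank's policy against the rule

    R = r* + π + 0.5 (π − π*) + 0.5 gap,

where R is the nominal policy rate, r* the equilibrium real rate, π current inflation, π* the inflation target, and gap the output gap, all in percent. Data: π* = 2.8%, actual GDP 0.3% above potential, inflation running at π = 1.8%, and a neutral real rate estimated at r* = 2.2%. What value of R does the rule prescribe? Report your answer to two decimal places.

3.65%

Output 0.3% above potential → gap = 0.3.
R = 2.2 + 1.8 + 0.5 × (1.8 − 2.8) + 0.5 × 0.3
   = 2.2 + 1.8 − 0.5 + 0.15 = 3.65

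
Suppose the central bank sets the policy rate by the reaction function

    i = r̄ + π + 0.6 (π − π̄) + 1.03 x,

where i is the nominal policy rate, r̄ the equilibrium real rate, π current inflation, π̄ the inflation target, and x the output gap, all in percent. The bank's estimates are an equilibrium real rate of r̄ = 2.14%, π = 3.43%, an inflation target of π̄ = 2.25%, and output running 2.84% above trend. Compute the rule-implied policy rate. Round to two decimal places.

Output 2.84% above potential → x = 2.84.
i = 2.14 + 3.43 + 0.6 × (3.43 − 2.25) + 1.03 × 2.84
   = 2.14 + 3.43 + 0.708 + 2.9252 = 9.20

9.20%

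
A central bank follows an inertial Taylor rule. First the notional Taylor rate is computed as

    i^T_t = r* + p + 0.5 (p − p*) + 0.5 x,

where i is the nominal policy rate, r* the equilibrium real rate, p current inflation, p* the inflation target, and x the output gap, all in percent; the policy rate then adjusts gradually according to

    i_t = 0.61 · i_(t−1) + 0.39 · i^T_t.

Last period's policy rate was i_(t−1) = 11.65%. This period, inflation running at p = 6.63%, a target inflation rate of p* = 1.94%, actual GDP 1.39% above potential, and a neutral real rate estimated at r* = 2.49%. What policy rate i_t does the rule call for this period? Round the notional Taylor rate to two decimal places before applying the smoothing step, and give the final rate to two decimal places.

11.85%

Output 1.39% above potential → x = 1.39.
i^T_t = 2.49 + 6.63 + 0.5 × (6.63 − 1.94) + 0.5 × 1.39
   = 2.49 + 6.63 + 2.345 + 0.695 = 12.16
i_t = 0.61 × 11.65 + 0.39 × 12.16 = 7.1065 + 4.7424 = 11.85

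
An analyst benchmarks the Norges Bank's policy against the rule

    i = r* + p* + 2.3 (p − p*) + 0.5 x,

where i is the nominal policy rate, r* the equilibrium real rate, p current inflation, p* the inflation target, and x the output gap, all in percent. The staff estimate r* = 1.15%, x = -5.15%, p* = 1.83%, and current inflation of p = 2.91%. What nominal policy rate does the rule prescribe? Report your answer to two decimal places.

2.89%

i = 1.15 + 1.83 + 2.3 × (2.91 − 1.83) + 0.5 × (-5.15)
   = 1.15 + 1.83 + 2.484 − 2.575 = 2.89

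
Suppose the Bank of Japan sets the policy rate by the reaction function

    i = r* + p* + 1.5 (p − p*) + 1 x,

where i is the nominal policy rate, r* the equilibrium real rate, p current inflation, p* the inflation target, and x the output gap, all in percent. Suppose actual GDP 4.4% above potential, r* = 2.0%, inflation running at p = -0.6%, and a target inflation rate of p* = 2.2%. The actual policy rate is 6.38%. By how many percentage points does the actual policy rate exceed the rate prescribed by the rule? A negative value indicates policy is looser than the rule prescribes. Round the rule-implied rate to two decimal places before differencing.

Output 4.4% above potential → x = 4.4.
i = 2.0 + 2.2 + 1.5 × (-0.6 − 2.2) + 1 × 4.4
   = 2.0 + 2.2 − 4.2 + 4.4 = 4.40
Deviation = 6.38 − 4.40 = 1.98 pp.

1.98 pp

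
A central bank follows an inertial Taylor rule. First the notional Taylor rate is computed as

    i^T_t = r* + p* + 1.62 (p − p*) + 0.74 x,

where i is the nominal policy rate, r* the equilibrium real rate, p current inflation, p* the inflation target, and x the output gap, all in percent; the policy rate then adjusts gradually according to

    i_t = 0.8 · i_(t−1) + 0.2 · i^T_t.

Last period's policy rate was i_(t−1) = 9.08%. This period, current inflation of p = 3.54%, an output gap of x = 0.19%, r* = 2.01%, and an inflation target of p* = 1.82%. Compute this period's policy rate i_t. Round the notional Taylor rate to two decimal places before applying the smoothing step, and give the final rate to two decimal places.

i^T_t = 2.01 + 1.82 + 1.62 × (3.54 − 1.82) + 0.74 × 0.19
   = 2.01 + 1.82 + 2.7864 + 0.1406 = 6.76
i_t = 0.8 × 9.08 + 0.2 × 6.76 = 7.264 + 1.352 = 8.62

8.62%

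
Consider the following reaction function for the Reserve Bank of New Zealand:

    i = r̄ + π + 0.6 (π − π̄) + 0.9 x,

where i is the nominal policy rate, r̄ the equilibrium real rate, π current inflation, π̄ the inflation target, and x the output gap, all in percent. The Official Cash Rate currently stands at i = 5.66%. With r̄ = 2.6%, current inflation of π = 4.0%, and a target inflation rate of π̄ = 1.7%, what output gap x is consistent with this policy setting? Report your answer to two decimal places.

-2.58%

0.9 x = 5.66 − 2.6 − 4.0 − 0.6 × (4.0 − 1.7) = -2.32
x = -2.32 / 0.9 = -2.58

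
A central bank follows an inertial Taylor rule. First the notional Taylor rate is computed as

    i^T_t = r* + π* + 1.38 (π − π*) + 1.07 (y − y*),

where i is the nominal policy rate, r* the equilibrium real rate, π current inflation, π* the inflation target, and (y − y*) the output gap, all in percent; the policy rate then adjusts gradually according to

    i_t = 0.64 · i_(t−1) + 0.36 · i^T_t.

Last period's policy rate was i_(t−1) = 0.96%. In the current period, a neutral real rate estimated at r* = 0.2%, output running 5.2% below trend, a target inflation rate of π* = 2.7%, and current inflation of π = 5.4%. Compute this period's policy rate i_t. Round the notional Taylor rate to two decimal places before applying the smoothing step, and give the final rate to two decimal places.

1.00%

Output 5.2% below potential → (y − y*) = -5.2.
i^T_t = 0.2 + 2.7 + 1.38 × (5.4 − 2.7) + 1.07 × (-5.2)
   = 0.2 + 2.7 + 3.726 − 5.564 = 1.06
i_t = 0.64 × 0.96 + 0.36 × 1.06 = 0.6144 + 0.3816 = 1.00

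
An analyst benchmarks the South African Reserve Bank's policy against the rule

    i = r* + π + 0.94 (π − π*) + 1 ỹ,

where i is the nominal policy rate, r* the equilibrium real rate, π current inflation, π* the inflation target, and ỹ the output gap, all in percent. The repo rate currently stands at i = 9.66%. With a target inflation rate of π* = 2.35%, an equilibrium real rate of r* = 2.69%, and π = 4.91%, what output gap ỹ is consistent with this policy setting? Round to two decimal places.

-0.35%

1 ỹ = 9.66 − 2.69 − 4.91 − 0.94 × (4.91 − 2.35) = -0.3464
ỹ = -0.3464 / 1 = -0.35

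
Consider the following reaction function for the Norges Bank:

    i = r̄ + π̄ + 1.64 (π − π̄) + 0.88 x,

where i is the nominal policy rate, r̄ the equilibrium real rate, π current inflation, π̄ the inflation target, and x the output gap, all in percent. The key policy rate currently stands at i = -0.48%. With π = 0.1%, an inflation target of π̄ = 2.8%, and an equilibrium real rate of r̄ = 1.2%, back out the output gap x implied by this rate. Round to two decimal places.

0.88 x = -0.48 − 1.2 − 2.8 − 1.64 × (0.1 − 2.8) = -0.052
x = -0.052 / 0.88 = -0.06

-0.06%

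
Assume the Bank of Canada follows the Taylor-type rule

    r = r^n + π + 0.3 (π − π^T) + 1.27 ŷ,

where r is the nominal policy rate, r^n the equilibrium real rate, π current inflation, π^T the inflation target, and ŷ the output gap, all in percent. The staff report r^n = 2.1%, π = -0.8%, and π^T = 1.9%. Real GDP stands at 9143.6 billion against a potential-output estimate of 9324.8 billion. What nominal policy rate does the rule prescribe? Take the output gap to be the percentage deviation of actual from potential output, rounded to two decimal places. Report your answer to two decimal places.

-1.97%

Output gap = 100 × (9143.6 − 9324.8) / 9324.8 = -1.94%.
r = 2.10 + (-0.80) + 0.3 × (-0.80 − 1.90) + 1.27 × (-1.94)
   = 2.10 − 0.8 − 0.81 − 2.4638 = -1.97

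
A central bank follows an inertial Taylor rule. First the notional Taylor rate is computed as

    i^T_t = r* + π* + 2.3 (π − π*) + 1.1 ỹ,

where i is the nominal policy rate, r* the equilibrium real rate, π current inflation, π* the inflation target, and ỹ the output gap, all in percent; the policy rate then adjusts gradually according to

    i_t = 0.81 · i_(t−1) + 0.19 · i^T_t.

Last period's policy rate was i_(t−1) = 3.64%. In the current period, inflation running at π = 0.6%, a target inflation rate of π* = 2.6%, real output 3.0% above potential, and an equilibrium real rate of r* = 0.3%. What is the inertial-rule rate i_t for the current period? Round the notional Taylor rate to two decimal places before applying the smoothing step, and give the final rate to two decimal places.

Output 3.0% above potential → ỹ = 3.0.
i^T_t = 0.3 + 2.6 + 2.3 × (0.6 − 2.6) + 1.1 × 3.0
   = 0.3 + 2.6 − 4.6 + 3.3 = 1.60
i_t = 0.81 × 3.64 + 0.19 × 1.60 = 2.9484 + 0.304 = 3.25

3.25%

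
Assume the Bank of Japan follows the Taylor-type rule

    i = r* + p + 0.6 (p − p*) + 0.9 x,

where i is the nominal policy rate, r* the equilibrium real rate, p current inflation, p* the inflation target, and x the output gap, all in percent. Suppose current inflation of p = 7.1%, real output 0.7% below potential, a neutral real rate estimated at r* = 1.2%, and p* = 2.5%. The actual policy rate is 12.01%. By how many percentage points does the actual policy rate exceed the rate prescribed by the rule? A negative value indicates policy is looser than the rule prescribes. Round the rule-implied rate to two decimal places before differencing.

1.58 pp

Output 0.7% below potential → x = -0.7.
i = 1.2 + 7.1 + 0.6 × (7.1 − 2.5) + 0.9 × (-0.7)
   = 1.2 + 7.1 + 2.76 − 0.63 = 10.43
Deviation = 12.01 − 10.43 = 1.58 pp.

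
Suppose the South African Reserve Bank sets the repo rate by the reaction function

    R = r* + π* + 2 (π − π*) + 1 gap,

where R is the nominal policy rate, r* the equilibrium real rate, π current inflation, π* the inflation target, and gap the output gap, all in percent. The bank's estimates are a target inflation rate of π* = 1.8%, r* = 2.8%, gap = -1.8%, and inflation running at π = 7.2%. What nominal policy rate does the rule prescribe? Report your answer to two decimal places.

R = 2.8 + 1.8 + 2 × (7.2 − 1.8) + 1 × (-1.8)
   = 2.8 + 1.8 + 10.8 − 1.8 = 13.60

13.60%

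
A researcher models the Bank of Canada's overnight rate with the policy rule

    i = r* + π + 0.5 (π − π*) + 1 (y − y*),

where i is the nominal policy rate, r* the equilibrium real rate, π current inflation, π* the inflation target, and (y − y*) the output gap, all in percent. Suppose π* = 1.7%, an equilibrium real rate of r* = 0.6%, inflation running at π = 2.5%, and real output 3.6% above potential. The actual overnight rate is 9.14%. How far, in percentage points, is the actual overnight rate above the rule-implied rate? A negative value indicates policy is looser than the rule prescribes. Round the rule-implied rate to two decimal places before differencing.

2.04 pp

Output 3.6% above potential → (y − y*) = 3.6.
i = 0.6 + 2.5 + 0.5 × (2.5 − 1.7) + 1 × 3.6
   = 0.6 + 2.5 + 0.4 + 3.6 = 7.10
Deviation = 9.14 − 7.10 = 2.04 pp.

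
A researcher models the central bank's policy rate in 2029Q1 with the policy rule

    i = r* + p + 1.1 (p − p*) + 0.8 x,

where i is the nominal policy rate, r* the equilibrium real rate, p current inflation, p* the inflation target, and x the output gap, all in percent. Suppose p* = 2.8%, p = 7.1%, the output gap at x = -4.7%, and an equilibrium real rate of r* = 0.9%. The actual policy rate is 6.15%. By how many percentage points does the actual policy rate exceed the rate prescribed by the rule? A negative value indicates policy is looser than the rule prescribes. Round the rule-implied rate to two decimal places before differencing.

-2.82 pp

i = 0.9 + 7.1 + 1.1 × (7.1 − 2.8) + 0.8 × (-4.7)
   = 0.9 + 7.1 + 4.73 − 3.76 = 8.97
Deviation = 6.15 − 8.97 = -2.82 pp.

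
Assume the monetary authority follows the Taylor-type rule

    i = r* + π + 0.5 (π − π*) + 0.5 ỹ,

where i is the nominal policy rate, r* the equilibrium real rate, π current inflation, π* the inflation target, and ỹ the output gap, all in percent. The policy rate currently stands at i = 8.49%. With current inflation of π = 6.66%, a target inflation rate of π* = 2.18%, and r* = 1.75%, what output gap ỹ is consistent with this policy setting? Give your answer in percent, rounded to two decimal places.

-4.32%

0.5 ỹ = 8.49 − 1.75 − 6.66 − 0.5 × (6.66 − 2.18) = -2.16
ỹ = -2.16 / 0.5 = -4.32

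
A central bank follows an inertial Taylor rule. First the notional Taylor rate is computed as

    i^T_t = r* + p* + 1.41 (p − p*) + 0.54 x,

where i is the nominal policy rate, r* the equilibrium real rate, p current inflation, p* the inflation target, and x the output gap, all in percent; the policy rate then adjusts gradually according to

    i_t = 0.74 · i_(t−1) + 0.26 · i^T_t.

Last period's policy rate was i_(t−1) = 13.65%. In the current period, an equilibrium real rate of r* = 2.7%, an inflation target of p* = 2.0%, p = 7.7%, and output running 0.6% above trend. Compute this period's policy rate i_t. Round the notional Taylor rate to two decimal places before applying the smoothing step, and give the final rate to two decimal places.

Output 0.6% above potential → x = 0.6.
i^T_t = 2.7 + 2.0 + 1.41 × (7.7 − 2.0) + 0.54 × 0.6
   = 2.7 + 2 + 8.037 + 0.324 = 13.06
i_t = 0.74 × 13.65 + 0.26 × 13.06 = 10.101 + 3.3956 = 13.50

13.50%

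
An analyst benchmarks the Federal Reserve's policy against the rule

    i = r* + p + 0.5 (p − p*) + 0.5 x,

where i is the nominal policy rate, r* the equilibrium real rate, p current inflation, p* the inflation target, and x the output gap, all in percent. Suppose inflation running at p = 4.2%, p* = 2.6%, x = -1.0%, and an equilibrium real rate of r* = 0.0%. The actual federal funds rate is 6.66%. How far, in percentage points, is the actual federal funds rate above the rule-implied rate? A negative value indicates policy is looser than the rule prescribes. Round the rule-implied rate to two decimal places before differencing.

i = 0.0 + 4.2 + 0.5 × (4.2 − 2.6) + 0.5 × (-1.0)
   = 0.0 + 4.2 + 0.8 − 0.5 = 4.50
Deviation = 6.66 − 4.50 = 2.16 pp.

2.16 pp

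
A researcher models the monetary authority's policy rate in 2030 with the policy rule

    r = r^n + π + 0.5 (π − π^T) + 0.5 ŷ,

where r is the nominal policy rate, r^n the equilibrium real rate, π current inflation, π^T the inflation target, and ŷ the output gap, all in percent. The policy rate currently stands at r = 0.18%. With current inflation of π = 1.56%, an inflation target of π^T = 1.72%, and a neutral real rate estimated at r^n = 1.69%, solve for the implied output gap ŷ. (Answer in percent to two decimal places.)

0.5 ŷ = 0.18 − 1.69 − 1.56 − 0.5 × (1.56 − 1.72) = -2.99
ŷ = -2.99 / 0.5 = -5.98

-5.98%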